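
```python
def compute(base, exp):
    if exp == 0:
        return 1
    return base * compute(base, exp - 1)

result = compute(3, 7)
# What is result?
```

compute(3, 7) = 3 * 3 * 3 * 3 * 3 * 3 * 3 = 2187

Answer: 2187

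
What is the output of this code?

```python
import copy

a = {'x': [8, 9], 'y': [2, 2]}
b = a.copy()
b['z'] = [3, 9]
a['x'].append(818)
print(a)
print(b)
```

Key concept: shallow copy of dict with mutable values.
Step by step:
`a = {'x': [8, 9], 'y': [2, 2]}` → a = {'x': [8, 9], 'y': [2, 2]}
`b = a.copy()` → b = {'x': [8, 9], 'y': [2, 2]}
`b['z'] = [3, 9]` → b = {'x': [8, 9], 'y': [2, 2], 'z': [3, 9]}
`a['x'].append(818)` → a = {'x': [8, 9, 818], 'y': [2, 2]}; b = {'x': [8, 9, 818], 'y': [2, 2], 'z': [3, 9]}
`print(a)` → prints {'x': [8, 9, 818], 'y': [2, 2]}
`print(b)` → prints {'x': [8, 9, 818], 'y': [2, 2], 'z': [3, 9]}

Answer:
{'x': [8, 9, 818], 'y': [2, 2]}
{'x': [8, 9, 818], 'y': [2, 2], 'z': [3, 9]}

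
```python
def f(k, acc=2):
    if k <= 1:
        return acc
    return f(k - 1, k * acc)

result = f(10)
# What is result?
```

Accumulator trace (n, acc): (10, 2) -> (9, 20) -> (8, 180) -> (7, 1440) -> (6, 10080) -> (5, 60480) -> (4, 302400) -> (3, 1209600) -> (2, 3628800) -> (1, 7257600) -> return 7257600

Answer: 7257600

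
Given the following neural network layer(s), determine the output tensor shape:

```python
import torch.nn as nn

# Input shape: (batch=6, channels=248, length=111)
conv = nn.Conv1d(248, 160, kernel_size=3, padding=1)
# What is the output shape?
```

Input: (6, 248, 111) -> Output: (6, 160, 111)

Answer: (6, 160, 111)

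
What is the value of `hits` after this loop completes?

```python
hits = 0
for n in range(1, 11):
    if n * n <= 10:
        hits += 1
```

Count numbers where n² ≤ 10
`hits` takes the values: 0 → 1 → 2 → 3

Answer: 3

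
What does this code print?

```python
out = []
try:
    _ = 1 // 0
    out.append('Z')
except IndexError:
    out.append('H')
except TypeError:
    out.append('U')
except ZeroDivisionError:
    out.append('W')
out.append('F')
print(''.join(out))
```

Execution trace: 'W' (except ZeroDivisionError) → 'F' (after the try/except). Output: WF

Answer: WF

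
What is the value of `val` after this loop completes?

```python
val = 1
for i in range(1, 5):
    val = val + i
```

Start at 1, add 1 through 4
`val` takes the values: 1 → 2 → 4 → 7 → 11

Answer: 11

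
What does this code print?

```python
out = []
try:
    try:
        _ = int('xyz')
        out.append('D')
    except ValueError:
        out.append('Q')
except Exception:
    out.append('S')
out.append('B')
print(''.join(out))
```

Execution trace: 'Q' (inner except ValueError) → 'B' (after the try/except). Output: QB

Answer: QB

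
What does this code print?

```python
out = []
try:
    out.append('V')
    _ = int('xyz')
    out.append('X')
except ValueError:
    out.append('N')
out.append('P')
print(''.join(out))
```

Execution trace: 'V' (try body) → 'N' (except ValueError) → 'P' (after the try/except). Output: VNP

Answer: VNP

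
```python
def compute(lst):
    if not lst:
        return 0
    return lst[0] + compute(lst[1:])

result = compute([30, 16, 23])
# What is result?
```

30 + 16 + 23 + 0 = 69

Answer: 69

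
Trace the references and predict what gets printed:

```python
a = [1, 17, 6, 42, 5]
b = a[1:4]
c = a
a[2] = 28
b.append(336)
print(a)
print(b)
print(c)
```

Key concept: slice vs alias.
Step by step:
`a = [1, 17, 6, 42, 5]` → a = [1, 17, 6, 42, 5]
`b = a[1:4]` → b = [17, 6, 42]
`c = a` → c = [1, 17, 6, 42, 5] (same object as a)
`a[2] = 28` → a = [1, 17, 28, 42, 5] (same object as c); c = [1, 17, 28, 42, 5] (same object as a)
`b.append(336)` → b = [17, 6, 42, 336]
`print(a)` → prints [1, 17, 28, 42, 5]
`print(b)` → prints [17, 6, 42, 336]
`print(c)` → prints [1, 17, 28, 42, 5]

Answer:
[1, 17, 28, 42, 5]
[17, 6, 42, 336]
[1, 17, 28, 42, 5]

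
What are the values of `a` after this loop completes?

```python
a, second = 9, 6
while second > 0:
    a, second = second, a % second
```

GCD of 9 and 6
`a` takes the values: 9 → 6 → 3

Answer: 3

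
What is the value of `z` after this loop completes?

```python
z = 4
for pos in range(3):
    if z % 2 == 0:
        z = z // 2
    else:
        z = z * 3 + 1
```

Collatz-style transformation from 4
`z` takes the values: 4 → 2 → 1 → 4

Answer: 4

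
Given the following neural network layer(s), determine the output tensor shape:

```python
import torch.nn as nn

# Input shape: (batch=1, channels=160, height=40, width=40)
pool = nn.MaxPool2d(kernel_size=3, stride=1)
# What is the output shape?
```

Input: (1, 160, 40, 40) -> Output: (1, 160, 38, 38)

Answer: (1, 160, 38, 38)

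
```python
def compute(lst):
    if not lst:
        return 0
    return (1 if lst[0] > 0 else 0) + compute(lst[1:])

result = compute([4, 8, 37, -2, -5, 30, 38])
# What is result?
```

Count of positive elements in [4, 8, 37, -2, -5, 30, 38] = 5

Answer: 5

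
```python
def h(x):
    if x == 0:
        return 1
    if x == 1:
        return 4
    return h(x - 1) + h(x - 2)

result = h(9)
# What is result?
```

Build up from base cases: h(0)=1, h(1)=4, h(2)=5, h(3)=9, h(4)=14, h(5)=23, h(6)=37, ..., h(9)=157

Answer: 157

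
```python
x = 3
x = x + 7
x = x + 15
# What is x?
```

Trace:
`x = 3` → x = 3
`x = x + 7` → x = 10
`x = x + 15` → x = 25
So x = 25

Answer: 25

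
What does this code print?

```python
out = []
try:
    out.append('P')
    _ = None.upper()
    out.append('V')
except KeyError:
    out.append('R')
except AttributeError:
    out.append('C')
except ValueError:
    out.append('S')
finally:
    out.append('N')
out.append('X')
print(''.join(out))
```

Execution trace: 'P' (try body) → 'C' (except AttributeError) → 'N' (finally) → 'X' (after the try/except). Output: PCNX

Answer: PCNX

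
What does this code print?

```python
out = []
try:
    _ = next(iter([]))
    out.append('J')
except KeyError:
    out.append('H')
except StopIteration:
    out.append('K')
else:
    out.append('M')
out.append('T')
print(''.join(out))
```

Execution trace: 'K' (except StopIteration) → 'T' (after the try/except). Output: KT

Answer: KT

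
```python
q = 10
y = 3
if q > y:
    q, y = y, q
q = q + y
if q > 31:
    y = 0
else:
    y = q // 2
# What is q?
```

Trace:
`q = 10` → q = 10
`y = 3` → y = 3
`if q > y: ...` → q > y is True → q = 3; y = 10
`q = q + y` → q = 13
`if q > 31: ...` → q > 31 is False, take else branch → y = 6
So q = 13

Answer: 13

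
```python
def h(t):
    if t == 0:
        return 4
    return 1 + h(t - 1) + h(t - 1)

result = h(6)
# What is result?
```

h(t) = 1 + 2·h(t-1), h(0)=4. Closed form: (4+1)·2^6 - 1 = 319.

Answer: 319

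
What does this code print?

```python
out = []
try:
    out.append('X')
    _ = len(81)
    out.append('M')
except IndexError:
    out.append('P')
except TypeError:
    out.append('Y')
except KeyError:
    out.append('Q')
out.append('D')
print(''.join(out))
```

Execution trace: 'X' (try body) → 'Y' (except TypeError) → 'D' (after the try/except). Output: XYD

Answer: XYD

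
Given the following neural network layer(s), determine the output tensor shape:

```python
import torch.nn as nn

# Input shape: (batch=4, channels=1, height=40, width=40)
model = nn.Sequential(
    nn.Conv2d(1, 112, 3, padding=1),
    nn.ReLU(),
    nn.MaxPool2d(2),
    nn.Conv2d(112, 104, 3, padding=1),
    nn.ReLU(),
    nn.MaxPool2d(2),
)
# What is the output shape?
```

Input: (4, 1, 40, 40) -> after first Conv2d: (4, 112, 40, 40) -> after first MaxPool2d: (4, 112, 20, 20) -> after second Conv2d: (4, 104, 20, 20) -> Output: (4, 104, 10, 10)

Answer: (4, 104, 10, 10)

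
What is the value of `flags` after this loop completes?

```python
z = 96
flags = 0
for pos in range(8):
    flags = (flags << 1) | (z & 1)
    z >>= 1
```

Reverse lowest 8 bits of 96
`flags` takes the values: 0 → 1 → 3 → 6

Answer: 6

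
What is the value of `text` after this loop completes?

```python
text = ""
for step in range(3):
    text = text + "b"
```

Repeat 'b' 3 times
`text` takes the values: "" → "b" → "bb" → "bbb"

Answer: "bbb"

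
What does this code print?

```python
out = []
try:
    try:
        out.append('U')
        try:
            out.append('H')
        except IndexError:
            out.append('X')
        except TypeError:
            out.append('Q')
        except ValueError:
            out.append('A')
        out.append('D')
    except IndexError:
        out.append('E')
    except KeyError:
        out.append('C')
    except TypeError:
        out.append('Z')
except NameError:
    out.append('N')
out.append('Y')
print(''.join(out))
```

Execution trace: 'U' (try body) → 'H' (inner try body, no exception) → 'D' (try body, no exception) → 'Y' (after the try/except). Output: UHDY

Answer: UHDY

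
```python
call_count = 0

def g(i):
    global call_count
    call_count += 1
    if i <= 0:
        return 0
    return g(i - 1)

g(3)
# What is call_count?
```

Linear recursion stepping by 1: 4 calls from i=3 down to ≤0.

Answer: 4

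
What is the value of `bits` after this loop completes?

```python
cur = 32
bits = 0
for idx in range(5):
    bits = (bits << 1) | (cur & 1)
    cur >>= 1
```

Reverse lowest 5 bits of 32
`bits` takes the values: 0

Answer: 0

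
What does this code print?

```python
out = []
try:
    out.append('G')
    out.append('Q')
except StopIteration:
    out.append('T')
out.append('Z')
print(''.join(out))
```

Execution trace: 'G' (try body) → 'Q' (try body, no exception) → 'Z' (after the try/except). Output: GQZ

Answer: GQZ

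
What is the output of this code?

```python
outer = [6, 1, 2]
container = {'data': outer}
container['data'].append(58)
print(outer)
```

Key concept: dict holds reference to list.
Step by step:
`outer = [6, 1, 2]` → outer = [6, 1, 2]
`container = {'data': outer}` → container = {'data': [6, 1, 2]}
`container['data'].append(58)` → outer = [6, 1, 2, 58]; container = {'data': [6, 1, 2, 58]}
`print(outer)` → prints [6, 1, 2, 58]

Answer: [6, 1, 2, 58]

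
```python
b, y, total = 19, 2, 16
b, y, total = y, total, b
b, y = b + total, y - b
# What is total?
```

Trace:
`b, y, total = 19, 2, 16` → b = 19; y = 2; total = 16
`b, y, total = y, total, b` → b = 2; y = 16; total = 19
`b, y = b + total, y - b` → b = 21; y = 14
So total = 19

Answer: 19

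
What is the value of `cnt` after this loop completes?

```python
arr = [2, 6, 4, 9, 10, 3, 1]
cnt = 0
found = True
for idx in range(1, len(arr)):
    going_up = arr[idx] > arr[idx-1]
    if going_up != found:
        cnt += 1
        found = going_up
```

Count direction changes in [2, 6, 4, 9, 10, 3, 1]
`cnt` takes the values: 0 → 1 → 2 → 3

Answer: 3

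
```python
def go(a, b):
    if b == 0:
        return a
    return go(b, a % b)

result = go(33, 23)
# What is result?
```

go(33, 23) -> go(23, 10) -> go(10, 3) -> go(3, 1) -> go(1, 0) -> 1

Answer: 1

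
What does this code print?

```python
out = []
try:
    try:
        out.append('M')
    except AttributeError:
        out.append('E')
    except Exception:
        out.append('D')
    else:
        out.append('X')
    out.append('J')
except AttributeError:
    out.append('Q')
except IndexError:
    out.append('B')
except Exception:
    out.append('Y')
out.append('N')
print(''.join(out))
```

Execution trace: 'M' (inner try body, no exception) → 'X' (inner else) → 'J' (try body, no exception) → 'N' (after the try/except). Output: MXJN

Answer: MXJN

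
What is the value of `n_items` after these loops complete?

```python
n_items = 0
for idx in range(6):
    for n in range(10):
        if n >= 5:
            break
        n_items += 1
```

Inner breaks at 5, outer runs 6 times
`n_items` takes the values: 0 → 1 → 2 → 3 → 4 → 5 → 6 → 7 → 8 → 9 → 10 → 11 → 12 → 13 → 14 → 15 → 16 → 17 → 18 → 19 → 20 → 21 → 22 → 23 → 24 → 25 → 26 → 27 → 28 → 29 → 30

Answer: 30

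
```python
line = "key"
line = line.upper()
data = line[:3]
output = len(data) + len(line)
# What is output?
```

Trace:
`line = "key"` → line = 'key'
`line = line.upper()` → line = 'KEY'
`data = line[:3]` → data = 'KEY'
`output = len(data) + len(line)` → output = 6
So output = 6

Answer: 6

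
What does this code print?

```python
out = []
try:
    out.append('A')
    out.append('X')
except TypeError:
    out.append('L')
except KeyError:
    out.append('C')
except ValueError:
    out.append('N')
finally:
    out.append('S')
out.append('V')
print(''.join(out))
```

Execution trace: 'A' (try body) → 'X' (try body, no exception) → 'S' (finally) → 'V' (after the try/except). Output: AXSV

Answer: AXSV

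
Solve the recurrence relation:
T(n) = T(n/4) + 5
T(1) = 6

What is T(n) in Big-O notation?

Each step divides n by 4 and adds 5. After log_4(n) steps we reach T(1)=6. So T(n) = 5·log_4(n) + 6 = O(log n).

Answer: O(log n)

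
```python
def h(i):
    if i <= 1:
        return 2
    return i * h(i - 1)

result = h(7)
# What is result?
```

h(7) = 7 * 6 * 5 * 4 * 3 * 2 * 2 = 10080

Answer: 10080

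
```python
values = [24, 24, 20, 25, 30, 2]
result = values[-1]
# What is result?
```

Trace:
`values = [24, 24, 20, 25, 30, 2]` → values = [24, 24, 20, 25, 30, 2]
`result = values[-1]` → result = 2
So result = 2

Answer: 2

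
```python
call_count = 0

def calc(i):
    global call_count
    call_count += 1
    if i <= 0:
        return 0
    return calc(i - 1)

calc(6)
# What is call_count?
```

Linear recursion stepping by 1: 7 calls from i=6 down to ≤0.

Answer: 7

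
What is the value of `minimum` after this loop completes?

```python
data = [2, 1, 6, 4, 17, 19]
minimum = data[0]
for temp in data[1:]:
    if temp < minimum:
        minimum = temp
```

Minimum of [2, 1, 6, 4, 17, 19]
`minimum` takes the values: 2 → 1

Answer: 1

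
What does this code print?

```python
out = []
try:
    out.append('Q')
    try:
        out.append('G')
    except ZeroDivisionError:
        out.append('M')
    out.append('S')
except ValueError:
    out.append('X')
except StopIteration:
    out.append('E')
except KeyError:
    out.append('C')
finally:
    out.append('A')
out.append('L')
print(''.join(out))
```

Execution trace: 'Q' (try body) → 'G' (inner try body, no exception) → 'S' (try body, no exception) → 'A' (finally) → 'L' (after the try/except). Output: QGSAL

Answer: QGSAL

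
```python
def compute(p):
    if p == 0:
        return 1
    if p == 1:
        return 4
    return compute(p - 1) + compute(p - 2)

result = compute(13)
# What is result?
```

Build up from base cases: compute(0)=1, compute(1)=4, compute(2)=5, compute(3)=9, compute(4)=14, compute(5)=23, compute(6)=37, ..., compute(13)=1076

Answer: 1076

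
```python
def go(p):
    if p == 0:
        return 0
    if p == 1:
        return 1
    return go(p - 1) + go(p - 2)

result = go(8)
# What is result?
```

Build up from base cases: go(0)=0, go(1)=1, go(2)=1, go(3)=2, go(4)=3, go(5)=5, go(6)=8, ..., go(8)=21

Answer: 21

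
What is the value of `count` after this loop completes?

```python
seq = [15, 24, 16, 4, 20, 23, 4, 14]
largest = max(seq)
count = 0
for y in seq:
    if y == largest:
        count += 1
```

Count of max value 24 in [15, 24, 16, 4, 20, 23, 4, 14]
`count` takes the values: 0 → 1

Answer: 1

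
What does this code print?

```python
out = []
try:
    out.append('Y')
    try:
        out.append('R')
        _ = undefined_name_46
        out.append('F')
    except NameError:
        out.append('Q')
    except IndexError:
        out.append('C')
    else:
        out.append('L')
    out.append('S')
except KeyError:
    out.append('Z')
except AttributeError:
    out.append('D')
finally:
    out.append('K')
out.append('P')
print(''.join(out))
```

Execution trace: 'Y' (try body) → 'R' (inner try body) → 'Q' (inner except NameError) → 'S' (try body, no exception) → 'K' (finally) → 'P' (after the try/except). Output: YRQSKP

Answer: YRQSKP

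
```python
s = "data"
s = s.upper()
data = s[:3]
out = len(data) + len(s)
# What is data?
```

Trace:
`s = "data"` → s = 'data'
`s = s.upper()` → s = 'DATA'
`data = s[:3]` → data = 'DAT'
`out = len(data) + len(s)` → out = 7
So data = 'DAT'

Answer: 'DAT'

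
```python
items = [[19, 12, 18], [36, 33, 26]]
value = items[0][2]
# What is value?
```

Trace:
`items = [[19, 12, 18], [36, 33, 26]]` → items = [[19, 12, 18], [36, 33, 26]]
`value = items[0][2]` → value = 18
So value = 18

Answer: 18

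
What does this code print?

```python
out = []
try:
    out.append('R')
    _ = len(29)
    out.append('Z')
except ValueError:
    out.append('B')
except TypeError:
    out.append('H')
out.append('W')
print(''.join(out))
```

Execution trace: 'R' (try body) → 'H' (except TypeError) → 'W' (after the try/except). Output: RHW

Answer: RHW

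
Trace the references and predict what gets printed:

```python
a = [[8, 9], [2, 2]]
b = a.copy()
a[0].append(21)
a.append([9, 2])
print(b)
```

Key concept: shallow copy with nested lists.
Step by step:
`a = [[8, 9], [2, 2]]` → a = [[8, 9], [2, 2]]
`b = a.copy()` → b = [[8, 9], [2, 2]]
`a[0].append(21)` → a = [[8, 9, 21], [2, 2]]; b = [[8, 9, 21], [2, 2]]
`a.append([9, 2])` → a = [[8, 9, 21], [2, 2], [9, 2]]
`print(b)` → prints [[8, 9, 21], [2, 2]]

Answer: [[8, 9, 21], [2, 2]]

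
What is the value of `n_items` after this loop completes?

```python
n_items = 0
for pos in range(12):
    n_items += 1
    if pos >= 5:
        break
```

Loop breaks when pos reaches 5, n_items is 6
`n_items` takes the values: 0 → 1 → 2 → 3 → 4 → 5 → 6

Answer: 6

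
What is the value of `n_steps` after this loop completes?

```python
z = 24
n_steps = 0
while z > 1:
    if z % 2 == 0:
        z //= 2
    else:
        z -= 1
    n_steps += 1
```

Steps to reduce 24 to 1
`n_steps` takes the values: 0 → 1 → 2 → 3 → 4 → 5

Answer: 5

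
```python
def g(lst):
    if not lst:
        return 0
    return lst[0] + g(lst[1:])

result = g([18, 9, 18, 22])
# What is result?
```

18 + 9 + 18 + 22 + 0 = 67

Answer: 67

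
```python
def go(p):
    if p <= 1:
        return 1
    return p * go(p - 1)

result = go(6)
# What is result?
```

go(6) = 6 * 5 * 4 * 3 * 2 * 1 = 720

Answer: 720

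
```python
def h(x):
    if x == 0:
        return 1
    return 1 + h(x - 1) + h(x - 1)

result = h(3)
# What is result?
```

h(x) = 1 + 2·h(x-1), h(0)=1. Closed form: (1+1)·2^3 - 1 = 15.

Answer: 15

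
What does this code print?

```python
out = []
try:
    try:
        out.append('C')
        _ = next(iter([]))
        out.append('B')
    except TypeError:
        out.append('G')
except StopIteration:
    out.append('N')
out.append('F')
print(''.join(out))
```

Execution trace: 'C' (try body) → 'N' (outer except StopIteration) → 'F' (after the try/except). Output: CNF

Answer: CNF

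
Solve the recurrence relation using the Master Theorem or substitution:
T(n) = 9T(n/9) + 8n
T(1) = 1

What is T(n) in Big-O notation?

By Master Theorem: a=9, b=9, f(n)=8n. Since log_9(9) = 1 and f(n) = Θ(n^1), Case 2 applies. T(n) = O(n log n).

Answer: O(n log n)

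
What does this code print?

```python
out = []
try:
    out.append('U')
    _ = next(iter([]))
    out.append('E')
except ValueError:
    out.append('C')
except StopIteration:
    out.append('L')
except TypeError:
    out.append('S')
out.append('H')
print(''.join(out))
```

Execution trace: 'U' (try body) → 'L' (except StopIteration) → 'H' (after the try/except). Output: ULH

Answer: ULH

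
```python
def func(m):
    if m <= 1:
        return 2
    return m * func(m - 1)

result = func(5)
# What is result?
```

func(5) = 5 * 4 * 3 * 2 * 2 = 240

Answer: 240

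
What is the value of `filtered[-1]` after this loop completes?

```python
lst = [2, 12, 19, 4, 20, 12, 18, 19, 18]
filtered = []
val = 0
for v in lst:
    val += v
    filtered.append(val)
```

Cumulative sum ends at 124
`filtered` takes the values: [] → [2] → [2, 14] → [2, 14, 33] → [2, 14, 33, 37] → [2, 14, 33, 37, 57] → [2, 14, 33, 37, 57, 69] → [2, 14, 33, 37, 57, 69, 87] → [2, 14, 33, 37, 57, 69, 87, 106] → [2, 14, 33, 37, 57, 69, 87, 106, 124]
So `filtered[-1]` = 124

Answer: 124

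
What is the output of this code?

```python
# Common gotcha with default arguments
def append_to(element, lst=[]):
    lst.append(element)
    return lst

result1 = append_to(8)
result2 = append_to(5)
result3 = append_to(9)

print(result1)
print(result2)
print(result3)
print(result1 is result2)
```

Key concept: mutable default argument gotcha.
Step by step:
`result1 = append_to(8)` → result1 = [8]
`result2 = append_to(5)` → result1 = [8, 5] (same object as result2); result2 = [8, 5] (same object as result1)
`result3 = append_to(9)` → result1 = [8, 5, 9] (same object as result2, result3); result2 = [8, 5, 9] (same object as result1, result3); result3 = [8, 5, 9] (same object as result1, result2)
`print(result1)` → prints [8, 5, 9]
`print(result2)` → prints [8, 5, 9]
`print(result3)` → prints [8, 5, 9]
`print(result1 is result2)` → prints True

Answer:
[8, 5, 9]
[8, 5, 9]
[8, 5, 9]
True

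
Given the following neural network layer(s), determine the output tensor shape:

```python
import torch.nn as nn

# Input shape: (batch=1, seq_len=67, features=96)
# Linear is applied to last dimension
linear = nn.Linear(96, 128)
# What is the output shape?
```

Input: (1, 67, 96) -> Output: (1, 67, 128)

Answer: (1, 67, 128)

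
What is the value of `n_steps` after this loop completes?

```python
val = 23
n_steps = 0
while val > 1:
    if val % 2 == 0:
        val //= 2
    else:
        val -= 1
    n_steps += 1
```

Steps to reduce 23 to 1
`n_steps` takes the values: 0 → 1 → 2 → 3 → 4 → 5 → 6 → 7

Answer: 7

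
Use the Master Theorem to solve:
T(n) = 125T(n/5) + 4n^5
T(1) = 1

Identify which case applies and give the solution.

a=125, b=5, f(n)=4n^5. log_5(125) = 3. Since c=5 > 3 and the regularity condition holds (125(n/5)^5 = (125/5^5)n^5 with 125/5^5 < 1), Case 3 applies: T(n) = Θ(f(n)) = O(n^5).

Answer: O(n^5) - Case 3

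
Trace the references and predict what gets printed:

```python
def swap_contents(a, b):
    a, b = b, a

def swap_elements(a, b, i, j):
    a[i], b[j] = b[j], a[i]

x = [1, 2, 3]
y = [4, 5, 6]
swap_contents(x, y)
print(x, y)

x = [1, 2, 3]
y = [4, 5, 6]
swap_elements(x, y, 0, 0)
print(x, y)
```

Key concept: parameter rebinding vs mutation.
Step by step:
`x = [1, 2, 3]` → x = [1, 2, 3]
`y = [4, 5, 6]` → y = [4, 5, 6]
`swap_contents(x, y)` → no visible change to tracked variables
`print(x, y)` → prints [1, 2, 3] [4, 5, 6]
`x = [1, 2, 3]` → x = [1, 2, 3]
`y = [4, 5, 6]` → y = [4, 5, 6]
`swap_elements(x, y, 0, 0)` → x = [4, 2, 3]; y = [1, 5, 6]
`print(x, y)` → prints [4, 2, 3] [1, 5, 6]

Answer:
[1, 2, 3] [4, 5, 6]
[4, 2, 3] [1, 5, 6]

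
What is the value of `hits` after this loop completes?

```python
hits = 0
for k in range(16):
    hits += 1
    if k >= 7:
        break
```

Loop breaks when k reaches 7, hits is 8
`hits` takes the values: 0 → 1 → 2 → 3 → 4 → 5 → 6 → 7 → 8

Answer: 8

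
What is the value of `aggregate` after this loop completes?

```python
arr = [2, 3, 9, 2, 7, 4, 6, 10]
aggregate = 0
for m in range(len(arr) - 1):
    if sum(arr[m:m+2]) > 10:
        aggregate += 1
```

Count windows with sum > 10
`aggregate` takes the values: 0 → 1 → 2 → 3 → 4

Answer: 4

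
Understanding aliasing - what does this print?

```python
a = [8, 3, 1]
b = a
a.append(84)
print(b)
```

Key concept: basic list aliasing.
Step by step:
`a = [8, 3, 1]` → a = [8, 3, 1]
`b = a` → b = [8, 3, 1] (same object as a)
`a.append(84)` → a = [8, 3, 1, 84] (same object as b); b = [8, 3, 1, 84] (same object as a)
`print(b)` → prints [8, 3, 1, 84]

Answer: [8, 3, 1, 84]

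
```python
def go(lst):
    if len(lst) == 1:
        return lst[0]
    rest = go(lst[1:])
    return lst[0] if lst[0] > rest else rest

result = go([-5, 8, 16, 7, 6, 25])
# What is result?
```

Recursive max over [-5, 8, 16, 7, 6, 25] = 25

Answer: 25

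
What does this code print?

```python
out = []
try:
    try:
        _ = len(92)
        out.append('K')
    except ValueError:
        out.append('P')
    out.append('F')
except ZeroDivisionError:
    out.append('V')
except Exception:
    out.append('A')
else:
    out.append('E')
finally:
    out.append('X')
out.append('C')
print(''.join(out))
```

Execution trace: 'A' (except Exception) → 'X' (finally) → 'C' (after the try/except). Output: AXC

Answer: AXC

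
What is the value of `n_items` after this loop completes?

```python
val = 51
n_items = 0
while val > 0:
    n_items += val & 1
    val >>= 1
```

Count set bits in 51 (binary: 0b110011)
`n_items` takes the values: 0 → 1 → 2 → 3 → 4

Answer: 4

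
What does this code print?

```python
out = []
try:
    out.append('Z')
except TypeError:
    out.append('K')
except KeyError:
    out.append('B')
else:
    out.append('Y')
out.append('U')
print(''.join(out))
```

Execution trace: 'Z' (try body, no exception) → 'Y' (else) → 'U' (after the try/except). Output: ZYU

Answer: ZYU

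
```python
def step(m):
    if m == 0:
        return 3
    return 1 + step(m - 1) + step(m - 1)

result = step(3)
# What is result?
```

step(m) = 1 + 2·step(m-1), step(0)=3. Closed form: (3+1)·2^3 - 1 = 31.

Answer: 31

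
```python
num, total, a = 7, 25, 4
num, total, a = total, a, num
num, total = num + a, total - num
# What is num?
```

Trace:
`num, total, a = 7, 25, 4` → num = 7; total = 25; a = 4
`num, total, a = total, a, num` → num = 25; total = 4; a = 7
`num, total = num + a, total - num` → num = 32; total = -21
So num = 32

Answer: 32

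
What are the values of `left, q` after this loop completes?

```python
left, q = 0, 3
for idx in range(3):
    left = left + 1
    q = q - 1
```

left goes 0→3, q goes 3→0
`left, q` takes the values: (0, 3) → (1, 3) → (1, 2) → (2, 2) → (2, 1) → (3, 1) → (3, 0)

Answer: 3, 0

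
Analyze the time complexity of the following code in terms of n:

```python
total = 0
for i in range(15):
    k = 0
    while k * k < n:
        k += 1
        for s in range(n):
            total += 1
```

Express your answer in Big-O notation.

Each loop level contributes: 1 × √n × n. Multiplying the contributions gives O(n√n).

Answer: O(n√n)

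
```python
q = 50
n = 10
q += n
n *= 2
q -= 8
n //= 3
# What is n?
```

Trace:
`q = 50` → q = 50
`n = 10` → n = 10
`q += n` → q = 60
`n *= 2` → n = 20
`q -= 8` → q = 52
`n //= 3` → n = 6
So n = 6

Answer: 6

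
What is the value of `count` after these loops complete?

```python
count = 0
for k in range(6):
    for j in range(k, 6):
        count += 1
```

Upper triangle: 6 + 5 + ... + 1
`count` takes the values: 0 → 1 → 2 → 3 → 4 → 5 → 6 → 7 → 8 → 9 → 10 → 11 → 12 → 13 → 14 → 15 → 16 → 17 → 18 → 19 → 20 → 21

Answer: 21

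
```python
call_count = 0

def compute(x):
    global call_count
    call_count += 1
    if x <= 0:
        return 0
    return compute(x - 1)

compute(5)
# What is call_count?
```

Linear recursion stepping by 1: 6 calls from x=5 down to ≤0.

Answer: 6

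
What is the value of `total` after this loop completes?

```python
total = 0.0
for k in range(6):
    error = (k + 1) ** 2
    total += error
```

Sum of squared losses 1² + 2² + ... + 6²
`total` takes the values: 0.0 → 1.0 → 5.0 → 14.0 → 30.0 → 55.0 → 91.0

Answer: 91.0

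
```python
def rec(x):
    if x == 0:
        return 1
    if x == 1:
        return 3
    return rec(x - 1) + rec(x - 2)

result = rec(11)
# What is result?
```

Build up from base cases: rec(0)=1, rec(1)=3, rec(2)=4, rec(3)=7, rec(4)=11, rec(5)=18, rec(6)=29, ..., rec(11)=322

Answer: 322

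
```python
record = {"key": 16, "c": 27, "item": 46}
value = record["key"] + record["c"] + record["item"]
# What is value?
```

Trace:
`record = {"key": 16, "c": 27, "item": 46}` → record = {'key': 16, 'c': 27, 'item': 46}
`value = record["key"] + record["c"] + record["item"]` → value = 89
So value = 89

Answer: 89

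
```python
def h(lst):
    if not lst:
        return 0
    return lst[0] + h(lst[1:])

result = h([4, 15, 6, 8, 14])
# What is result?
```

4 + 15 + 6 + 8 + 14 + 0 = 47

Answer: 47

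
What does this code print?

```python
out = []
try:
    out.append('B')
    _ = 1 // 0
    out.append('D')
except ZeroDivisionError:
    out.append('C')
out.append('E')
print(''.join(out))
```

Execution trace: 'B' (try body) → 'C' (except ZeroDivisionError) → 'E' (after the try/except). Output: BCE

Answer: BCE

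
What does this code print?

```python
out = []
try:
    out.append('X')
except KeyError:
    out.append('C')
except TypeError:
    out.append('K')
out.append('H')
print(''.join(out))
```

Execution trace: 'X' (try body, no exception) → 'H' (after the try/except). Output: XH

Answer: XH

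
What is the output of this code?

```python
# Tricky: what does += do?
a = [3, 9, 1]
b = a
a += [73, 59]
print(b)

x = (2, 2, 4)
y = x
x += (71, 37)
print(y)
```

Key concept: += behavior differs for mutable vs immutable.
Step by step:
`a = [3, 9, 1]` → a = [3, 9, 1]
`b = a` → b = [3, 9, 1] (same object as a)
`a += [73, 59]` → a = [3, 9, 1, 73, 59] (same object as b); b = [3, 9, 1, 73, 59] (same object as a)
`print(b)` → prints [3, 9, 1, 73, 59]
`x = (2, 2, 4)` → x = (2, 2, 4)
`y = x` → y = (2, 2, 4)
`x += (71, 37)` → x = (2, 2, 4, 71, 37)
`print(y)` → prints (2, 2, 4)

Answer:
[3, 9, 1, 73, 59]
(2, 2, 4)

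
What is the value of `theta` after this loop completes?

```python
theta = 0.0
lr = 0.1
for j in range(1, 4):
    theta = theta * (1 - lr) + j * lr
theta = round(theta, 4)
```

Moving average with lr=0.1
`theta` takes the values: 0.0 → 0.1 → 0.29 → 0.561

Answer: 0.561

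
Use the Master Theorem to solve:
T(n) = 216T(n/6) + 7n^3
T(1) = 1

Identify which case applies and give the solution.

a=216, b=6, f(n)=7n^3. log_6(216) = 3. Since c=3 = 3, Case 2 applies: T(n) = Θ(n^log_b(a) · log n) = O(n^3 log n).

Answer: O(n^3 log n) - Case 2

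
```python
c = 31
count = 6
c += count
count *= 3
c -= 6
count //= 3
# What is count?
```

Trace:
`c = 31` → c = 31
`count = 6` → count = 6
`c += count` → c = 37
`count *= 3` → count = 18
`c -= 6` → c = 31
`count //= 3` → count = 6
So count = 6

Answer: 6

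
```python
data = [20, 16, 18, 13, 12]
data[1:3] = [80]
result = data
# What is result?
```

Trace:
`data = [20, 16, 18, 13, 12]` → data = [20, 16, 18, 13, 12]
`data[1:3] = [80]` → data = [20, 80, 13, 12]
`result = data` → result = [20, 80, 13, 12]
So result = [20, 80, 13, 12]

Answer: [20, 80, 13, 12]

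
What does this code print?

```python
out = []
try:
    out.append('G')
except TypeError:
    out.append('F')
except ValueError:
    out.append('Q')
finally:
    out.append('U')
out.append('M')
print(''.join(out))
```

Execution trace: 'G' (try body, no exception) → 'U' (finally) → 'M' (after the try/except). Output: GUM

Answer: GUM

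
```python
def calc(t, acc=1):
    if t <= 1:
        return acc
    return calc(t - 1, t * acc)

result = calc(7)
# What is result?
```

Accumulator trace (n, acc): (7, 1) -> (6, 7) -> (5, 42) -> (4, 210) -> (3, 840) -> (2, 2520) -> (1, 5040) -> return 5040

Answer: 5040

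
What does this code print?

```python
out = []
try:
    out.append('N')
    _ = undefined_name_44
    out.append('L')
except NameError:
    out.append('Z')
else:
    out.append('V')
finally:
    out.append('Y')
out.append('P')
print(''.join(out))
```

Execution trace: 'N' (try body) → 'Z' (except NameError) → 'Y' (finally) → 'P' (after the try/except). Output: NZYP

Answer: NZYP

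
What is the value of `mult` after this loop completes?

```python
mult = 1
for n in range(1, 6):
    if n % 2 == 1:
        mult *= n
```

Product of odd numbers 1 to 5
`mult` takes the values: 1 → 3 → 15

Answer: 15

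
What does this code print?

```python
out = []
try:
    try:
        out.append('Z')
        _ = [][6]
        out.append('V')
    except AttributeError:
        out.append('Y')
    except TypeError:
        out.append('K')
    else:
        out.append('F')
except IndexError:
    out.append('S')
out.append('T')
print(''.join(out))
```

Execution trace: 'Z' (try body) → 'S' (outer except IndexError) → 'T' (after the try/except). Output: ZST

Answer: ZST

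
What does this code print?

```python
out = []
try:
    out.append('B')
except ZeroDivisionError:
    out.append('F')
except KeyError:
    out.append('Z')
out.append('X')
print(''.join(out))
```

Execution trace: 'B' (try body, no exception) → 'X' (after the try/except). Output: BX

Answer: BX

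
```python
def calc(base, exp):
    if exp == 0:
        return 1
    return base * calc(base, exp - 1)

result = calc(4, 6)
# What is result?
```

calc(4, 6) = 4 * 4 * 4 * 4 * 4 * 4 = 4096

Answer: 4096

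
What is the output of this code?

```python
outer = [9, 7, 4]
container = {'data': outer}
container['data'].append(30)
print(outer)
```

Key concept: dict holds reference to list.
Step by step:
`outer = [9, 7, 4]` → outer = [9, 7, 4]
`container = {'data': outer}` → container = {'data': [9, 7, 4]}
`container['data'].append(30)` → outer = [9, 7, 4, 30]; container = {'data': [9, 7, 4, 30]}
`print(outer)` → prints [9, 7, 4, 30]

Answer: [9, 7, 4, 30]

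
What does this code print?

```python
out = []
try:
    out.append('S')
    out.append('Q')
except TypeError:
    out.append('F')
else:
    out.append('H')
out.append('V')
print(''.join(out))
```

Execution trace: 'S' (try body) → 'Q' (try body, no exception) → 'H' (else) → 'V' (after the try/except). Output: SQHV

Answer: SQHV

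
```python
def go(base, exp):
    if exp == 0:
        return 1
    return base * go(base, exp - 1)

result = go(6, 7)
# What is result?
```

go(6, 7) = 6 * 6 * 6 * 6 * 6 * 6 * 6 = 279936

Answer: 279936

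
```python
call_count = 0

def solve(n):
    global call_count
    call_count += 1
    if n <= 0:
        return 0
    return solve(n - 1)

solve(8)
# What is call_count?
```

Linear recursion stepping by 1: 9 calls from n=8 down to ≤0.

Answer: 9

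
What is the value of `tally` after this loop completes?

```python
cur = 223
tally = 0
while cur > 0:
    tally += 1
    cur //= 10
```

Count digits by repeated division by 10
`tally` takes the values: 0 → 1 → 2 → 3

Answer: 3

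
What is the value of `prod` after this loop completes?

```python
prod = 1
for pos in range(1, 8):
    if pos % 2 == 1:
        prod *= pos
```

Product of odd numbers 1 to 7
`prod` takes the values: 1 → 3 → 15 → 105

Answer: 105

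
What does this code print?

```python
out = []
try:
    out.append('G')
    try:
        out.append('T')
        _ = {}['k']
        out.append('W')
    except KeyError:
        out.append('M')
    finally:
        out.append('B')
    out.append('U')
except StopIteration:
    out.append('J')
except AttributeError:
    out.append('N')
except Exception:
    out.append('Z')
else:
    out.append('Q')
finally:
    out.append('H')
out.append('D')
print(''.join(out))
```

Execution trace: 'G' (try body) → 'T' (inner try body) → 'M' (inner except KeyError) → 'B' (inner finally) → 'U' (try body, no exception) → 'Q' (else) → 'H' (finally) → 'D' (after the try/except). Output: GTMBUQHD

Answer: GTMBUQHD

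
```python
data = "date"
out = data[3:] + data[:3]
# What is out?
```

Trace:
`data = "date"` → data = 'date'
`out = data[3:] + data[:3]` → out = 'edat'
So out = 'edat'

Answer: 'edat'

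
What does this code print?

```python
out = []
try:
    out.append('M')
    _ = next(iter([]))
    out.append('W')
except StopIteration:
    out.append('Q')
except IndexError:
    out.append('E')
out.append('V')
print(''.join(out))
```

Execution trace: 'M' (try body) → 'Q' (except StopIteration) → 'V' (after the try/except). Output: MQV

Answer: MQV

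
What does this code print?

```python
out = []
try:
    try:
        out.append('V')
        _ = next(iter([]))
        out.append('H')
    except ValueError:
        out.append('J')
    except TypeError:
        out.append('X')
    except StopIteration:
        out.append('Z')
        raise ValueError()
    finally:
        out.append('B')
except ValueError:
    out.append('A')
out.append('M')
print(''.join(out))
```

Execution trace: 'V' (inner try body) → 'Z' (inner except StopIteration) → 'B' (inner finally) → 'A' (outer except ValueError) → 'M' (after the try/except). Output: VZBAM

Answer: VZBAM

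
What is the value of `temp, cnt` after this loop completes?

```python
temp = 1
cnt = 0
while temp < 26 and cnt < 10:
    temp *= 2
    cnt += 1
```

Double until >= 26 or 10 iterations
`temp, cnt` takes the values: (1, 0) → (2, 0) → (2, 1) → (4, 1) → (4, 2) → (8, 2) → (8, 3) → (16, 3) → (16, 4) → (32, 4) → (32, 5)

Answer: 32, 5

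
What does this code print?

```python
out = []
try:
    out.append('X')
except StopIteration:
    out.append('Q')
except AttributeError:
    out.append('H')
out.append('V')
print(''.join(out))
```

Execution trace: 'X' (try body, no exception) → 'V' (after the try/except). Output: XV

Answer: XV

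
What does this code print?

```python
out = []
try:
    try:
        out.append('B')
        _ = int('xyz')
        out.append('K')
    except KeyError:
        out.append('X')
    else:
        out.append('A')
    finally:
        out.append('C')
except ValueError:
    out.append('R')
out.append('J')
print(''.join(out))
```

Execution trace: 'B' (try body) → 'C' (finally) → 'R' (outer except ValueError) → 'J' (after the try/except). Output: BCRJ

Answer: BCRJ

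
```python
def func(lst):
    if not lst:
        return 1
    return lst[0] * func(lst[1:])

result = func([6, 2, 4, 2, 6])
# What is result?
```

Product over [6, 2, 4, 2, 6] = 6 * 2 * 4 * 2 * 6 = 576

Answer: 576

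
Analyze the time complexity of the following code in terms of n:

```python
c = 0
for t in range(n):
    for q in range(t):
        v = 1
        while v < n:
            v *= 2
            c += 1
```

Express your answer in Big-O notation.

Each loop level contributes: n × n × log n. Multiplying the contributions gives O(n^2 log n).

Answer: O(n^2 log n)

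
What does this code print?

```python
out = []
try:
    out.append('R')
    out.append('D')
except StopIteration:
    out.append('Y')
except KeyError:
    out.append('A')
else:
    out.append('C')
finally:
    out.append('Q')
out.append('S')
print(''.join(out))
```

Execution trace: 'R' (try body) → 'D' (try body, no exception) → 'C' (else) → 'Q' (finally) → 'S' (after the try/except). Output: RDCQS

Answer: RDCQS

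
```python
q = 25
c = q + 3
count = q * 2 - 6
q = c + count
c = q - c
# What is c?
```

Trace:
`q = 25` → q = 25
`c = q + 3` → c = 28
`count = q * 2 - 6` → count = 44
`q = c + count` → q = 72
`c = q - c` → c = 44
So c = 44

Answer: 44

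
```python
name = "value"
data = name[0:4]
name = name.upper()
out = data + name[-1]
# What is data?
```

Trace:
`name = "value"` → name = 'value'
`data = name[0:4]` → data = 'valu'
`name = name.upper()` → name = 'VALUE'
`out = data + name[-1]` → out = 'valuE'
So data = 'valu'

Answer: 'valu'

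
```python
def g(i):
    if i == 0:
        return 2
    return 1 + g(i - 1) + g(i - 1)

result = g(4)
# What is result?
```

g(i) = 1 + 2·g(i-1), g(0)=2. Closed form: (2+1)·2^4 - 1 = 47.

Answer: 47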